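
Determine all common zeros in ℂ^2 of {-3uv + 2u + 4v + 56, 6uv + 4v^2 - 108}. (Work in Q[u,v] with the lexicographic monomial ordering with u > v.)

{(-4, -3), (35/18 + 11*sqrt(191)*I/18, 5/6 - sqrt(191)*I/6), (35/18 - 11*sqrt(191)*I/18, 5/6 + sqrt(191)*I/6)}

Compute a lex Gröbner basis by Buchberger's algorithm.
f_1 = -3uv + 2u + 4v + 56, LT = uv.
f_2 = 6uv + 4v^2 - 108, LT = uv.

S(f_1,f_2): lcm = uv. S = -2/3u - 2/3v^2 - 4/3v - 2/3.
  leading term u: no divisor's leading term divides it; move -2/3u to the remainder.
  leading term v^2: no divisor's leading term divides it; move -2/3v^2 to the remainder.
  leading term v: no divisor's leading term divides it; move -4/3v to the remainder.
  leading term 1: no divisor's leading term divides it; move -2/3 to the remainder.
  remainder -2/3u - 2/3v^2 - 4/3v - 2/3 ≠ 0; add h_3 = -2/3u - 2/3v^2 - 4/3v - 2/3 to the basis.

S(f_1,h_3): lcm = uv. S = -2/3u - v^3 - 2v^2 - 7/3v - 56/3.
  leading term u: subtract (1)·h_3 from -2/3u - v^3 - 2v^2 - 7/3v - 56/3 → -v^3 - 4/3v^2 - v - 18
  leading term v^3: no divisor's leading term divides it; move -v^3 to the remainder.
  leading term v^2: no divisor's leading term divides it; move -4/3v^2 to the remainder.
  leading term v: no divisor's leading term divides it; move -v to the remainder.
  leading term 1: no divisor's leading term divides it; move -18 to the remainder.
  remainder -v^3 - 4/3v^2 - v - 18 ≠ 0; add h_4 = -v^3 - 4/3v^2 - v - 18 to the basis.

The other S-polynomials (S(f_2,h_3), S(f_1,h_4), S(f_2,h_4), S(h_3,h_4)) all reduce to 0 modulo the current basis, so we have a Gröbner basis.
Inter-reduce: drop elements whose leading term is divisible by another's, tail-reduce, and make monic.
Reduced Gröbner basis: {u + v^2 + 2v + 1, v^3 + 4/3v^2 + v + 18}.

A lex Gröbner basis eliminates variables successively. Here v^3 + 4/3v^2 + v + 18 depends only on v, with roots {-3, 5/6 - sqrt(191)*I/6, 5/6 + sqrt(191)*I/6}; lifting each root through the earlier basis elements recovers the full solutions.
  v = -3: the earlier basis element becomes u + 4 = 0, giving u = -4 — point (-4, -3).
  v = 5/6 - sqrt(191)*I/6: the earlier basis element becomes u - 35/18 - 11*sqrt(191)*I/18 = 0, giving u = 35/18 + 11*sqrt(191)*I/18 — point (35/18 + 11*sqrt(191)*I/18, 5/6 - sqrt(191)*I/6).
  v = 5/6 + sqrt(191)*I/6: the earlier basis element becomes u - 35/18 + 11*sqrt(191)*I/18 = 0, giving u = 35/18 - 11*sqrt(191)*I/18 — point (35/18 - 11*sqrt(191)*I/18, 5/6 + sqrt(191)*I/6).
Check: every point annihilates each of the original generators.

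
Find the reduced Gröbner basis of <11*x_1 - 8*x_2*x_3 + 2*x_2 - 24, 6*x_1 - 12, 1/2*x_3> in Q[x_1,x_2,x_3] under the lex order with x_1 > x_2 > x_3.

f_1 = 11*x_1 - 8*x_2*x_3 + 2*x_2 - 24, LT = x_1.
f_2 = 6*x_1 - 12, LT = x_1.
f_3 = 1/2*x_3, LT = x_3.

S(f_1,f_2): lcm = x_1. S = -8/11*x_2*x_3 + 2/11*x_2 - 2/11.
  leading term x_2*x_3: subtract (-16/11*x_2)·f_3 from -8/11*x_2*x_3 + 2/11*x_2 - 2/11 → 2/11*x_2 - 2/11
  leading term x_2: no divisor's leading term divides it; move 2/11*x_2 to the remainder.
  leading term 1: no divisor's leading term divides it; move -2/11 to the remainder.
  remainder 2/11*x_2 - 2/11 ≠ 0; add g_4 = 2/11*x_2 - 2/11 to the basis.

The other S-polynomials (S(f_1,f_3), S(f_2,f_3), S(f_1,g_4), S(f_2,g_4), S(f_3,g_4)) all reduce to 0 modulo the current basis, so we have a Gröbner basis.
Inter-reduce: drop elements whose leading term is divisible by another's, tail-reduce, and make monic.

G = {x_1 - 2, x_2 - 1, x_3}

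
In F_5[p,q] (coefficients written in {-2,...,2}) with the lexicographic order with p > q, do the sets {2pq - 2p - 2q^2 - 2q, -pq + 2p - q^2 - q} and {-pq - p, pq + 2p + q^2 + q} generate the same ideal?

Two ideals are equal iff their reduced Gröbner bases coincide (the reduced basis is unique for a fixed ordering).
Buchberger on the first generating set:
f_1 = 2pq - 2p - 2q^2 - 2q, LT = pq.
f_2 = -pq + 2p - q^2 - q, LT = pq.

S(f_1,f_2): lcm = pq. S = p - 2q^2 - 2q.
  leading term p: no divisor's leading term divides it; move p to the remainder.
  leading term q^2: no divisor's leading term divides it; move -2q^2 to the remainder.
  leading term q: no divisor's leading term divides it; move -2q to the remainder.
  remainder p - 2q^2 - 2q ≠ 0; add g_3 = p - 2q^2 - 2q to the basis.

S(f_1,g_3): lcm = pq. S = -p + 2q^3 + q^2 - q.
  leading term p: subtract (-1)·g_3 from -p + 2q^3 + q^2 - q → 2q^3 - q^2 + 2q
  leading term q^3: no divisor's leading term divides it; move 2q^3 to the remainder.
  leading term q^2: no divisor's leading term divides it; move -q^2 to the remainder.
  leading term q: no divisor's leading term divides it; move 2q to the remainder.
  remainder 2q^3 - q^2 + 2q ≠ 0; add g_4 = 2q^3 - q^2 + 2q to the basis.

S(f_2,g_3): lcm = pq. S = -2p + 2q^3 - 2q^2 + q.
  leading term p: subtract (-2)·g_3 from -2p + 2q^3 - 2q^2 + q → 2q^3 - q^2 + 2q
  leading term q^3: subtract (1)·g_4 from 2q^3 - q^2 + 2q → 0
  remainder 0.

S(f_1,g_4): lcm = pq^3. S = 2pq^2 - pq - q^4 - q^3.
  leading term pq^2: subtract (q)·f_1 from 2pq^2 - pq - q^4 - q^3 → pq - q^4 + q^3 + 2q^2
  leading term pq: subtract (-2)·f_1 from pq - q^4 + q^3 + 2q^2 → p - q^4 + q^3 - 2q^2 + q
  leading term p: subtract (1)·g_3 from p - q^4 + q^3 - 2q^2 + q → -q^4 + q^3 - 2q
  leading term q^4: subtract (2q)·g_4 from -q^4 + q^3 - 2q → -2q^3 + q^2 - 2q
  leading term q^3: subtract (-1)·g_4 from -2q^3 + q^2 - 2q → 0
  remainder 0.

S(f_2,g_4): lcm = pq^3. S = pq^2 - pq + q^4 + q^3.
  leading term pq^2: subtract (-2q)·f_1 from pq^2 - pq + q^4 + q^3 → q^4 + 2q^3 + q^2
  leading term q^4: subtract (-2q)·g_4 from q^4 + 2q^3 + q^2 → 0
  remainder 0.

S(g_3,g_4): leading monomials are coprime, so the S-polynomial reduces to 0 (Buchberger's first criterion).
Every S-polynomial of the final basis reduces to 0, so we have a Gröbner basis.
Inter-reduce: drop elements whose leading term is divisible by another's, tail-reduce, and make monic.
Reduced Gröbner basis: {p - 2q^2 - 2q, q^3 + 2q^2 + q}.

Buchberger on the second generating set:
h_1 = -pq - p, LT = pq.
h_2 = pq + 2p + q^2 + q, LT = pq.

S(h_1,h_2): lcm = pq. S = -p - q^2 - q.
  leading term p: no divisor's leading term divides it; move -p to the remainder.
  leading term q^2: no divisor's leading term divides it; move -q^2 to the remainder.
  leading term q: no divisor's leading term divides it; move -q to the remainder.
  remainder -p - q^2 - q ≠ 0; add k_3 = -p - q^2 - q to the basis.

S(h_1,k_3): lcm = pq. S = p - q^3 - q^2.
  leading term p: subtract (-1)·k_3 from p - q^3 - q^2 → -q^3 - 2q^2 - q
  leading term q^3: no divisor's leading term divides it; move -q^3 to the remainder.
  leading term q^2: no divisor's leading term divides it; move -2q^2 to the remainder.
  leading term q: no divisor's leading term divides it; move -q to the remainder.
  remainder -q^3 - 2q^2 - q ≠ 0; add k_4 = -q^3 - 2q^2 - q to the basis.

S(h_2,k_3): lcm = pq. S = 2p - q^3 + q.
  leading term p: subtract (-2)·k_3 from 2p - q^3 + q → -q^3 - 2q^2 - q
  leading term q^3: subtract (1)·k_4 from -q^3 - 2q^2 - q → 0
  remainder 0.

S(h_1,k_4): lcm = pq^3. S = -pq^2 - pq.
  leading term pq^2: subtract (q)·h_1 from -pq^2 - pq → 0
  remainder 0.

S(h_2,k_4): lcm = pq^3. S = -pq + q^4 + q^3.
  leading term pq: subtract (1)·h_1 from -pq + q^4 + q^3 → p + q^4 + q^3
  leading term p: subtract (-1)·k_3 from p + q^4 + q^3 → q^4 + q^3 - q^2 - q
  leading term q^4: subtract (-q)·k_4 from q^4 + q^3 - q^2 - q → -q^3 - 2q^2 - q
  leading term q^3: subtract (1)·k_4 from -q^3 - 2q^2 - q → 0
  remainder 0.

S(k_3,k_4): leading monomials are coprime, so the S-polynomial reduces to 0 (Buchberger's first criterion).
Every S-polynomial of the final basis reduces to 0, so we have a Gröbner basis.
Inter-reduce: drop elements whose leading term is divisible by another's, tail-reduce, and make monic.
Reduced Gröbner basis: {p + q^2 + q, q^3 + 2q^2 + q}.

Since the reduced bases disagree, the two ideals are not the same.

No, the ideals differ.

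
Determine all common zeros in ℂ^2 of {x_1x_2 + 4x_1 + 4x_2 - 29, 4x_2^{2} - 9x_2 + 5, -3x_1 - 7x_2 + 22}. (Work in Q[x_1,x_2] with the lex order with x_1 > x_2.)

Compute a lex Gröbner basis by Buchberger's algorithm.
f_1 = x_1x_2 + 4x_1 + 4x_2 - 29, LT = x_1x_2.
f_2 = 4x_2^{2} - 9x_2 + 5, LT = x_2^{2}.
f_3 = -3x_1 - 7x_2 + 22, LT = x_1.

S(f_1,f_2): lcm = x_1x_2^{2}. S = \tfrac{25}{4}x_1x_2 - \tfrac{5}{4}x_1 + 4x_2^{2} - 29x_2.
  leading term x_1x_2: subtract (\tfrac{25}{4})·f_1 from \tfrac{25}{4}x_1x_2 - \tfrac{5}{4}x_1 + 4x_2^{2} - 29x_2 → -\tfrac{105}{4}x_1 + 4x_2^{2} - 54x_2 + \tfrac{725}{4}
  leading term x_1: subtract (\tfrac{35}{4})·f_3 from -\tfrac{105}{4}x_1 + 4x_2^{2} - 54x_2 + \tfrac{725}{4} → 4x_2^{2} + \tfrac{29}{4}x_2 - \tfrac{45}{4}
  leading term x_2^{2}: subtract (1)·f_2 from 4x_2^{2} + \tfrac{29}{4}x_2 - \tfrac{45}{4} → \tfrac{65}{4}x_2 - \tfrac{65}{4}
  leading term x_2: no divisor's leading term divides it; move \tfrac{65}{4}x_2 to the remainder.
  leading term 1: no divisor's leading term divides it; move -\tfrac{65}{4} to the remainder.
  remainder \tfrac{65}{4}x_2 - \tfrac{65}{4} ≠ 0; add h_4 = \tfrac{65}{4}x_2 - \tfrac{65}{4} to the basis.

The other S-polynomials (S(f_1,f_3), S(f_2,f_3), S(f_1,h_4), S(f_2,h_4), S(f_3,h_4)) all reduce to 0 modulo the current basis, so we have a Gröbner basis.
Inter-reduce: drop elements whose leading term is divisible by another's, tail-reduce, and make monic.
Reduced Gröbner basis: {x_1 - 5, x_2 - 1}.

The lex basis is triangular: the last element involves only x_2. Solving x_2 - 1 = 0 gives x_2 ∈ {1}; substituting each value into the earlier elements determines the remaining variables.
  x_2 = 1: the earlier basis element becomes x_1 - 5 = 0, giving x_1 = 5 — point (5, 1).
Check: every point annihilates each of the original generators.

{(5, 1)}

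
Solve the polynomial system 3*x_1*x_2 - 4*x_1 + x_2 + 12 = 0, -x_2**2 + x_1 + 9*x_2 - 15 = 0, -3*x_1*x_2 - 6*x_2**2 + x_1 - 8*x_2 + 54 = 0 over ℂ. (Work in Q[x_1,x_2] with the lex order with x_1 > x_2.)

{(-3, 3)}

Compute a lex Gröbner basis by Buchberger's algorithm.
f_1 = 3*x_1*x_2 - 4*x_1 + x_2 + 12, LT = x_1*x_2.
f_2 = x_1 - x_2**2 + 9*x_2 - 15, LT = x_1.
f_3 = -3*x_1*x_2 + x_1 - 6*x_2**2 - 8*x_2 + 54, LT = x_1*x_2.

S(f_1,f_2): lcm = x_1*x_2. S = -4/3*x_1 + x_2**3 - 9*x_2**2 + 46/3*x_2 + 4.
  reduce S modulo (f_1, f_2, f_3):
  remainder x_2**3 - 31/3*x_2**2 + 82/3*x_2 - 16 ≠ 0; add h_4 = x_2**3 - 31/3*x_2**2 + 82/3*x_2 - 16 to the basis.

S(f_1,f_3): lcm = x_1*x_2. S = -x_1 - 2*x_2**2 - 7/3*x_2 + 22.
  reduce S modulo (f_1, f_2, f_3, h_4):
  remainder -3*x_2**2 + 20/3*x_2 + 7 ≠ 0; add h_5 = -3*x_2**2 + 20/3*x_2 + 7 to the basis.

S(f_3,h_4): lcm = x_1*x_2**3. S = 10*x_1*x_2**2 - 82/3*x_1*x_2 + 16*x_1 + 2*x_2**4 + 8/3*x_2**3 - 18*x_2**2.
  reduce S modulo (f_1, f_2, f_3, h_4, h_5):
  remainder -20746/81*x_2 + 20746/27 ≠ 0; add h_6 = -20746/81*x_2 + 20746/27 to the basis.

The other S-polynomials (S(f_2,f_3), S(f_1,h_4), S(f_2,h_4), S(f_1,h_5), S(f_2,h_5), S(f_3,h_5), S(h_4,h_5), S(f_1,h_6), S(f_2,h_6), S(f_3,h_6), S(h_4,h_6), S(h_5,h_6)) all reduce to 0 modulo the current basis, so we have a Gröbner basis.
Inter-reduce: drop elements whose leading term is divisible by another's, tail-reduce, and make monic.
Reduced Gröbner basis: {x_1 + 3, x_2 - 3}.

From the last basis element, x_2 - 3 = 0, so x_2 takes values in {3}. Each choice, substituted upward through the basis, yields the corresponding point(s) of the solution set.
  x_2 = 3: the earlier basis element becomes x_1 + 3 = 0, giving x_1 = -3 — point (-3, 3).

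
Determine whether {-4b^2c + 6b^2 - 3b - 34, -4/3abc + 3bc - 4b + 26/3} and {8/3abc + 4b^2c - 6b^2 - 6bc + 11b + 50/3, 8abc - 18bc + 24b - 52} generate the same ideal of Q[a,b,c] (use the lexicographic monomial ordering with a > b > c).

Yes, the ideals are equal.

For a fixed monomial order, each ideal has a unique reduced Gröbner basis; comparing bases decides equality.
Buchberger on the first generating set:
f_1 = -4b^2c + 6b^2 - 3b - 34, LT = b^2c.
f_2 = -4/3abc + 3bc - 4b + 26/3, LT = abc.

S(f_1,f_2): lcm = ab^2c. S = -3/2ab^2 + 3/4ab + 17/2a + 9/4b^2c - 3b^2 + 13/2b.
  leading term ab^2: no divisor's leading term divides it; move -3/2ab^2 to the remainder.
  leading term ab: no divisor's leading term divides it; move 3/4ab to the remainder.
  leading term a: no divisor's leading term divides it; move 17/2a to the remainder.
  leading term b^2c: subtract (-9/16)·f_1 from 9/4b^2c - 3b^2 + 13/2b → 3/8b^2 + 77/16b - 153/8
  leading term b^2: no divisor's leading term divides it; move 3/8b^2 to the remainder.
  leading term b: no divisor's leading term divides it; move 77/16b to the remainder.
  leading term 1: no divisor's leading term divides it; move -153/8 to the remainder.
  remainder -3/2ab^2 + 3/4ab + 17/2a + 3/8b^2 + 77/16b - 153/8 ≠ 0; add g_3 = -3/2ab^2 + 3/4ab + 17/2a + 3/8b^2 + 77/16b - 153/8 to the basis.

S(f_1,g_3): lcm = ab^2c. S = -3/2ab^2 + 1/2abc + 3/4ab + 17/3ac + 17/2a + 1/4b^2c + 77/24bc - 51/4c.
  leading term ab^2: subtract (1)·g_3 from -3/2ab^2 + 1/2abc + 3/4ab + 17/3ac + 17/2a + 1/4b^2c + 77/24bc - 51/4c → 1/2abc + 17/3ac + 1/4b^2c - 3/8b^2 + 77/24bc - 77/16b - 51/4c + 153/8
  leading term abc: subtract (-3/8)·f_2 from 1/2abc + 17/3ac + 1/4b^2c - 3/8b^2 + 77/24bc - 77/16b - 51/4c + 153/8 → 17/3ac + 1/4b^2c - 3/8b^2 + 13/3bc - 101/16b - 51/4c + 179/8
  leading term ac: no divisor's leading term divides it; move 17/3ac to the remainder.
  leading term b^2c: subtract (-1/16)·f_1 from 1/4b^2c - 3/8b^2 + 13/3bc - 101/16b - 51/4c + 179/8 → 13/3bc - 13/2b - 51/4c + 81/4
  leading term bc: no divisor's leading term divides it; move 13/3bc to the remainder.
  leading term b: no divisor's leading term divides it; move -13/2b to the remainder.
  leading term c: no divisor's leading term divides it; move -51/4c to the remainder.
  leading term 1: no divisor's leading term divides it; move 81/4 to the remainder.
  remainder 17/3ac + 13/3bc - 13/2b - 51/4c + 81/4 ≠ 0; add g_4 = 17/3ac + 13/3bc - 13/2b - 51/4c + 81/4 to the basis.

The other S-polynomials (S(f_2,g_3), S(f_1,g_4), S(f_2,g_4), S(g_3,g_4)) all reduce to 0 modulo the current basis, so we have a Gröbner basis.
Inter-reduce: drop elements whose leading term is divisible by another's, tail-reduce, and make monic.
Reduced Gröbner basis: {ab^2 - 1/2ab - 17/3a - 1/4b^2 - 77/24b + 51/4, ac + 13/17bc - 39/34b - 9/4c + 243/68, b^2c - 3/2b^2 + 3/4b + 17/2}.

Buchberger on the second generating set:
h_1 = 8/3abc + 4b^2c - 6b^2 - 6bc + 11b + 50/3, LT = abc.
h_2 = 8abc - 18bc + 24b - 52, LT = abc.

S(h_1,h_2): lcm = abc. S = 3/2b^2c - 9/4b^2 + 9/8b + 51/4.
  leading term b^2c: no divisor's leading term divides it; move 3/2b^2c to the remainder.
  leading term b^2: no divisor's leading term divides it; move -9/4b^2 to the remainder.
  leading term b: no divisor's leading term divides it; move 9/8b to the remainder.
  leading term 1: no divisor's leading term divides it; move 51/4 to the remainder.
  remainder 3/2b^2c - 9/4b^2 + 9/8b + 51/4 ≠ 0; add k_3 = 3/2b^2c - 9/4b^2 + 9/8b + 51/4 to the basis.

S(h_1,k_3): lcm = ab^2c. S = 3/2ab^2 - 3/4ab - 17/2a + 3/2b^3c - 9/4b^3 - 9/4b^2c + 33/8b^2 + 25/4b.
  leading term ab^2: no divisor's leading term divides it; move 3/2ab^2 to the remainder.
  leading term ab: no divisor's leading term divides it; move -3/4ab to the remainder.
  leading term a: no divisor's leading term divides it; move -17/2a to the remainder.
  leading term b^3c: subtract (b)·k_3 from 3/2b^3c - 9/4b^3 - 9/4b^2c + 33/8b^2 + 25/4b → -9/4b^2c + 3b^2 - 13/2b
  leading term b^2c: subtract (-3/2)·k_3 from -9/4b^2c + 3b^2 - 13/2b → -3/8b^2 - 77/16b + 153/8
  leading term b^2: no divisor's leading term divides it; move -3/8b^2 to the remainder.
  leading term b: no divisor's leading term divides it; move -77/16b to the remainder.
  leading term 1: no divisor's leading term divides it; move 153/8 to the remainder.
  remainder 3/2ab^2 - 3/4ab - 17/2a - 3/8b^2 - 77/16b + 153/8 ≠ 0; add k_4 = 3/2ab^2 - 3/4ab - 17/2a - 3/8b^2 - 77/16b + 153/8 to the basis.

S(h_1,k_4): lcm = ab^2c. S = 1/2abc + 17/3ac + 3/2b^3c - 9/4b^3 - 2b^2c + 33/8b^2 + 77/24bc + 25/4b - 51/4c.
  leading term abc: subtract (3/16)·h_1 from 1/2abc + 17/3ac + 3/2b^3c - 9/4b^3 - 2b^2c + 33/8b^2 + 77/24bc + 25/4b - 51/4c → 17/3ac + 3/2b^3c - 9/4b^3 - 11/4b^2c + 21/4b^2 + 13/3bc + 67/16b - 51/4c - 25/8
  leading term ac: no divisor's leading term divides it; move 17/3ac to the remainder.
  leading term b^3c: subtract (b)·k_3 from 3/2b^3c - 9/4b^3 - 11/4b^2c + 21/4b^2 + 13/3bc + 67/16b - 51/4c - 25/8 → -11/4b^2c + 33/8b^2 + 13/3bc - 137/16b - 51/4c - 25/8
  leading term b^2c: subtract (-11/6)·k_3 from -11/4b^2c + 33/8b^2 + 13/3bc - 137/16b - 51/4c - 25/8 → 13/3bc - 13/2b - 51/4c + 81/4
  leading term bc: no divisor's leading term divides it; move 13/3bc to the remainder.
  leading term b: no divisor's leading term divides it; move -13/2b to the remainder.
  leading term c: no divisor's leading term divides it; move -51/4c to the remainder.
  leading term 1: no divisor's leading term divides it; move 81/4 to the remainder.
  remainder 17/3ac + 13/3bc - 13/2b - 51/4c + 81/4 ≠ 0; add k_5 = 17/3ac + 13/3bc - 13/2b - 51/4c + 81/4 to the basis.

The other S-polynomials (S(h_2,k_3), S(h_2,k_4), S(k_3,k_4), S(h_1,k_5), S(h_2,k_5), S(k_3,k_5), S(k_4,k_5)) all reduce to 0 modulo the current basis, so we have a Gröbner basis.
Inter-reduce: drop elements whose leading term is divisible by another's, tail-reduce, and make monic.
Reduced Gröbner basis: {ab^2 - 1/2ab - 17/3a - 1/4b^2 - 77/24b + 51/4, ac + 13/17bc - 39/34b - 9/4c + 243/68, b^2c - 3/2b^2 + 3/4b + 17/2}.

The two bases agree; hence the ideals are identical.
The same test decides containment: I ⊆ J iff every generator of I reduces to 0 modulo a Gröbner basis of J.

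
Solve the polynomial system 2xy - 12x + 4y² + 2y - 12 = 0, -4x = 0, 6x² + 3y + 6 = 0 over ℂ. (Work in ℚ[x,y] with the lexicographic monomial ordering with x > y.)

{(0, -2)}

Compute a lex Gröbner basis by Buchberger's algorithm.
f_1 = 2xy - 12x + 4y² + 2y - 12, LT = xy.
f_2 = -4x, LT = x.
f_3 = 6x² + 3y + 6, LT = x².

S(f_1,f_2): lcm = xy. S = -6x + 2y² + y - 6.
  reduce S modulo (f_1, f_2, f_3):
  remainder 2y² + y - 6 ≠ 0; add h_4 = 2y² + y - 6 to the basis.

S(f_1,f_3): lcm = x²y. S = -6x² + 2xy² + xy - 6x - ½y² - y.
  reduce S modulo (f_1, f_2, f_3, h_4):
  remainder -¾y - 3/2 ≠ 0; add h_5 = -¾y - 3/2 to the basis.

The other S-polynomials (S(f_2,f_3), S(f_1,h_4), S(f_2,h_4), S(f_3,h_4), S(f_1,h_5), S(f_2,h_5), S(f_3,h_5), S(h_4,h_5)) all reduce to 0 modulo the current basis, so we have a Gröbner basis.
Inter-reduce: drop elements whose leading term is divisible by another's, tail-reduce, and make monic.
Reduced Gröbner basis: {x, y + 2}.

Elimination: the polynomial y + 2 lies in the elimination ideal for y, so y ∈ {-2}. For each such y, the remaining basis elements (now univariate) give the rest of the solution.
  y = -2: the earlier basis element becomes x = 0, giving x = 0 — point (0, -2).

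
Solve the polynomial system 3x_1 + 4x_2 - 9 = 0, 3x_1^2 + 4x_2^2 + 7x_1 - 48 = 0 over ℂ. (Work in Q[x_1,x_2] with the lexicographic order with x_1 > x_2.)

Compute a lex Gröbner basis by Buchberger's algorithm.
f_1 = 3x_1 + 4x_2 - 9, LT = x_1.
f_2 = 3x_1^2 + 7x_1 + 4x_2^2 - 48, LT = x_1^2.

S(f_1,f_2): lcm = x_1^2. S = 4/3x_1x_2 - 16/3x_1 - 4/3x_2^2 + 16.
  leading term x_1x_2: subtract (4/9x_2)·f_1 from 4/3x_1x_2 - 16/3x_1 - 4/3x_2^2 + 16 → -16/3x_1 - 28/9x_2^2 + 4x_2 + 16
  leading term x_1: subtract (-16/9)·f_1 from -16/3x_1 - 28/9x_2^2 + 4x_2 + 16 → -28/9x_2^2 + 100/9x_2
  leading term x_2^2: no divisor's leading term divides it; move -28/9x_2^2 to the remainder.
  leading term x_2: no divisor's leading term divides it; move 100/9x_2 to the remainder.
  remainder -28/9x_2^2 + 100/9x_2 ≠ 0; add h_3 = -28/9x_2^2 + 100/9x_2 to the basis.

S(f_1,h_3): leading monomials are coprime, so the S-polynomial reduces to 0 (Buchberger's first criterion).
S(f_2,h_3): leading monomials are coprime, so the S-polynomial reduces to 0 (Buchberger's first criterion).
Every S-polynomial of the final basis reduces to 0, so we have a Gröbner basis.
Inter-reduce: drop elements whose leading term is divisible by another's, tail-reduce, and make monic.
Reduced Gröbner basis: {x_1 + 4/3x_2 - 3, x_2^2 - 25/7x_2}.

A lex Gröbner basis eliminates variables successively. Here x_2^2 - 25/7x_2 depends only on x_2, with roots {0, 25/7}; lifting each root through the earlier basis elements recovers the full solutions.
  x_2 = 0: the earlier basis element becomes x_1 - 3 = 0, giving x_1 = 3 — point (3, 0).
  x_2 = 25/7: the earlier basis element becomes x_1 + 37/21 = 0, giving x_1 = -37/21 — point (-37/21, 25/7).
Each listed point satisfies every original equation (direct substitution).
Zero-dimensionality of the ideal guarantees finitely many solutions over ℂ.

{(3, 0), (-37/21, 25/7)}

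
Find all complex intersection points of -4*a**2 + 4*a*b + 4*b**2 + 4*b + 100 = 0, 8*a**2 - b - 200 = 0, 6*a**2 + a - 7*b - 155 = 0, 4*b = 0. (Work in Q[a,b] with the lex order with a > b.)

{(5, 0)}

Compute a lex Gröbner basis by Buchberger's algorithm.
f_1 = -4*a**2 + 4*a*b + 4*b**2 + 4*b + 100, LT = a**2.
f_2 = 8*a**2 - b - 200, LT = a**2.
f_3 = 6*a**2 + a - 7*b - 155, LT = a**2.
f_4 = 4*b, LT = b.

S(f_1,f_3): lcm = a**2. S = -a*b - 1/6*a - b**2 + 1/6*b + 5/6.
  reduce S modulo (f_1, f_2, f_3, f_4):
  remainder -1/6*a + 5/6 ≠ 0; add h_5 = -1/6*a + 5/6 to the basis.

The other S-polynomials (S(f_1,f_2), S(f_1,f_4), S(f_2,f_3), S(f_2,f_4), S(f_3,f_4), S(f_1,h_5), S(f_2,h_5), S(f_3,h_5), S(f_4,h_5)) all reduce to 0 modulo the current basis, so we have a Gröbner basis.
Inter-reduce: drop elements whose leading term is divisible by another's, tail-reduce, and make monic.
Reduced Gröbner basis: {a - 5, b}.

Since the basis is lex-ordered, b is univariate in b. Its roots are {0}. Back-substituting each root into the other basis elements fixes the other coordinates.
  b = 0: the earlier basis element becomes a - 5 = 0, giving a = 5 — point (5, 0).
A lex Gröbner basis triangularizes the system, enabling back-substitution.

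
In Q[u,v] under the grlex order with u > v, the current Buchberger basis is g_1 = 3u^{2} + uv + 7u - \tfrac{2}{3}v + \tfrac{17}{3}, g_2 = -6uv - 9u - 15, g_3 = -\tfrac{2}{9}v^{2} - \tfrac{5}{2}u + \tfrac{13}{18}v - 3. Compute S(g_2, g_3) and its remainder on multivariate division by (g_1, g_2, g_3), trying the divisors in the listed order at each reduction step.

S(g_2, g_3) = -\tfrac{45}{4}u^{2} + \tfrac{19}{4}uv - \tfrac{27}{2}u + \tfrac{5}{2}v; remainder on division = 0.

lcm(LM(g_2), LM(g_3)) = uv^{2}.
S = (lcm/LT(g_2))·g_2 − (lcm/LT(g_3))·g_3 = -\tfrac{45}{4}u^{2} + \tfrac{19}{4}uv - \tfrac{27}{2}u + \tfrac{5}{2}v.
Reduce S modulo (g_1, g_2, g_3) in that order:
  leading term u^{2}: subtract (-\tfrac{15}{4})·g_1 from -\tfrac{45}{4}u^{2} + \tfrac{19}{4}uv - \tfrac{27}{2}u + \tfrac{5}{2}v → \tfrac{17}{2}uv + \tfrac{51}{4}u + \tfrac{85}{4}
  leading term uv: subtract (-\tfrac{17}{12})·g_2 from \tfrac{17}{2}uv + \tfrac{51}{4}u + \tfrac{85}{4} → 0
The remainder is 0, so this S-polynomial contributes no new basis element.
An S-polynomial is built so that the two leading terms cancel; whether anything survives reduction is exactly the Gröbner-basis criterion.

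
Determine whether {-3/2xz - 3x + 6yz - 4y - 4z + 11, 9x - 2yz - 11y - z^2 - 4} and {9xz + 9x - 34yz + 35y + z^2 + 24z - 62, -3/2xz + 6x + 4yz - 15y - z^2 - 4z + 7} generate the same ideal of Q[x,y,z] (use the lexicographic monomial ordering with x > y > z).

Since reduced Gröbner bases are canonical representatives of ideals under a given ordering, it suffices to compute and compare them.
Buchberger on the first generating set:
f_1 = -3/2xz - 3x + 6yz - 4y - 4z + 11, LT = xz.
f_2 = 9x - 2yz - 11y - z^2 - 4, LT = x.

S(f_1,f_2): lcm = xz. S = 2x + 2/9yz^2 - 25/9yz + 8/3y + 1/9z^3 + 28/9z - 22/3.
  leading term x: subtract (2/9)·f_2 from 2x + 2/9yz^2 - 25/9yz + 8/3y + 1/9z^3 + 28/9z - 22/3 → 2/9yz^2 - 7/3yz + 46/9y + 1/9z^3 + 2/9z^2 + 28/9z - 58/9
  leading term yz^2: no divisor's leading term divides it; move 2/9yz^2 to the remainder.
  leading term yz: no divisor's leading term divides it; move -7/3yz to the remainder.
  leading term y: no divisor's leading term divides it; move 46/9y to the remainder.
  leading term z^3: no divisor's leading term divides it; move 1/9z^3 to the remainder.
  leading term z^2: no divisor's leading term divides it; move 2/9z^2 to the remainder.
  leading term z: no divisor's leading term divides it; move 28/9z to the remainder.
  leading term 1: no divisor's leading term divides it; move -58/9 to the remainder.
  remainder 2/9yz^2 - 7/3yz + 46/9y + 1/9z^3 + 2/9z^2 + 28/9z - 58/9 ≠ 0; add g_3 = 2/9yz^2 - 7/3yz + 46/9y + 1/9z^3 + 2/9z^2 + 28/9z - 58/9 to the basis.

The other S-polynomials (S(f_1,g_3), S(f_2,g_3)) all reduce to 0 modulo the current basis, so we have a Gröbner basis.
Inter-reduce: drop elements whose leading term is divisible by another's, tail-reduce, and make monic.
Reduced Gröbner basis: {x - 2/9yz - 11/9y - 1/9z^2 - 4/9, yz^2 - 21/2yz + 23y + 1/2z^3 + z^2 + 14z - 29}.

Buchberger on the second generating set:
h_1 = 9xz + 9x - 34yz + 35y + z^2 + 24z - 62, LT = xz.
h_2 = -3/2xz + 6x + 4yz - 15y - z^2 - 4z + 7, LT = xz.

S(h_1,h_2): lcm = xz. S = 5x - 10/9yz - 55/9y - 5/9z^2 - 20/9.
  leading term x: no divisor's leading term divides it; move 5x to the remainder.
  leading term yz: no divisor's leading term divides it; move -10/9yz to the remainder.
  leading term y: no divisor's leading term divides it; move -55/9y to the remainder.
  leading term z^2: no divisor's leading term divides it; move -5/9z^2 to the remainder.
  leading term 1: no divisor's leading term divides it; move -20/9 to the remainder.
  remainder 5x - 10/9yz - 55/9y - 5/9z^2 - 20/9 ≠ 0; add k_3 = 5x - 10/9yz - 55/9y - 5/9z^2 - 20/9 to the basis.

S(h_1,k_3): lcm = xz. S = x + 2/9yz^2 - 23/9yz + 35/9y + 1/9z^3 + 1/9z^2 + 28/9z - 62/9.
  leading term x: subtract (1/5)·k_3 from x + 2/9yz^2 - 23/9yz + 35/9y + 1/9z^3 + 1/9z^2 + 28/9z - 62/9 → 2/9yz^2 - 7/3yz + 46/9y + 1/9z^3 + 2/9z^2 + 28/9z - 58/9
  leading term yz^2: no divisor's leading term divides it; move 2/9yz^2 to the remainder.
  leading term yz: no divisor's leading term divides it; move -7/3yz to the remainder.
  leading term y: no divisor's leading term divides it; move 46/9y to the remainder.
  leading term z^3: no divisor's leading term divides it; move 1/9z^3 to the remainder.
  leading term z^2: no divisor's leading term divides it; move 2/9z^2 to the remainder.
  leading term z: no divisor's leading term divides it; move 28/9z to the remainder.
  leading term 1: no divisor's leading term divides it; move -58/9 to the remainder.
  remainder 2/9yz^2 - 7/3yz + 46/9y + 1/9z^3 + 2/9z^2 + 28/9z - 58/9 ≠ 0; add k_4 = 2/9yz^2 - 7/3yz + 46/9y + 1/9z^3 + 2/9z^2 + 28/9z - 58/9 to the basis.

The other S-polynomials (S(h_2,k_3), S(h_1,k_4), S(h_2,k_4), S(k_3,k_4)) all reduce to 0 modulo the current basis, so we have a Gröbner basis.
Inter-reduce: drop elements whose leading term is divisible by another's, tail-reduce, and make monic.
Reduced Gröbner basis: {x - 2/9yz - 11/9y - 1/9z^2 - 4/9, yz^2 - 21/2yz + 23y + 1/2z^3 + z^2 + 14z - 29}.

Same reduced basis, so the two generating sets span the same ideal.

Yes, the ideals are equal.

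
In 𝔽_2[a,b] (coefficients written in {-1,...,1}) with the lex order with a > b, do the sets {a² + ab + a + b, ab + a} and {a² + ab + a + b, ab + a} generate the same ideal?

For a fixed monomial order, each ideal has a unique reduced Gröbner basis; comparing bases decides equality.
Buchberger on the first generating set:
f_1 = a² + ab + a + b, LT = a².
f_2 = ab + a, LT = ab.

S(f_1,f_2): lcm = a²b. S = a² + ab² + ab + b².
  leading term a²: subtract (1)·f_1 from a² + ab² + ab + b² → ab² + a + b² + b
  leading term ab²: subtract (b)·f_2 from ab² + a + b² + b → ab + a + b² + b
  leading term ab: subtract (1)·f_2 from ab + a + b² + b → b² + b
  leading term b²: no divisor's leading term divides it; move b² to the remainder.
  leading term b: no divisor's leading term divides it; move b to the remainder.
  remainder b² + b ≠ 0; add g_3 = b² + b to the basis.

The other S-polynomials (S(f_1,g_3), S(f_2,g_3)) all reduce to 0 modulo the current basis, so we have a Gröbner basis.
Inter-reduce: drop elements whose leading term is divisible by another's, tail-reduce, and make monic.
Reduced Gröbner basis: {a² + b, ab + a, b² + b}.

Buchberger on the second generating set:
h_1 = a² + ab + a + b, LT = a².
h_2 = ab + a, LT = ab.

S(h_1,h_2): lcm = a²b. S = a² + ab² + ab + b².
  leading term a²: subtract (1)·h_1 from a² + ab² + ab + b² → ab² + a + b² + b
  leading term ab²: subtract (b)·h_2 from ab² + a + b² + b → ab + a + b² + b
  leading term ab: subtract (1)·h_2 from ab + a + b² + b → b² + b
  leading term b²: no divisor's leading term divides it; move b² to the remainder.
  leading term b: no divisor's leading term divides it; move b to the remainder.
  remainder b² + b ≠ 0; add k_3 = b² + b to the basis.

The other S-polynomials (S(h_1,k_3), S(h_2,k_3)) all reduce to 0 modulo the current basis, so we have a Gröbner basis.
Inter-reduce: drop elements whose leading term is divisible by another's, tail-reduce, and make monic.
Reduced Gröbner basis: {a² + b, ab + a, b² + b}.

The two bases agree; hence the ideals are identical.

Yes, the ideals are equal.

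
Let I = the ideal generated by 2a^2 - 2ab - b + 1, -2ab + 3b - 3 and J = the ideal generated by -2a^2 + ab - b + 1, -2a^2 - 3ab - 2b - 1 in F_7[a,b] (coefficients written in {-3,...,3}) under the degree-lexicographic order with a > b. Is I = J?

Two ideals are equal iff their reduced Gröbner bases coincide (the reduced basis is unique for a fixed ordering).
Buchberger on the first generating set:
f_1 = 2a^2 - 2ab - b + 1, LT = a^2.
f_2 = -2ab + 3b - 3, LT = ab.

S(f_1,f_2): lcm = a^2b. S = -ab^2 - 2ab + 3b^2 + 2a - 3b.
  leading term ab^2: subtract (-3b)·f_2 from -ab^2 - 2ab + 3b^2 + 2a - 3b → -2ab - 2b^2 + 2a + 2b
  leading term ab: subtract (1)·f_2 from -2ab - 2b^2 + 2a + 2b → -2b^2 + 2a - b + 3
  leading term b^2: no divisor's leading term divides it; move -2b^2 to the remainder.
  leading term a: no divisor's leading term divides it; move 2a to the remainder.
  leading term b: no divisor's leading term divides it; move -b to the remainder.
  leading term 1: no divisor's leading term divides it; move 3 to the remainder.
  remainder -2b^2 + 2a - b + 3 ≠ 0; add g_3 = -2b^2 + 2a - b + 3 to the basis.

S(f_1,g_3): leading monomials are coprime, so the S-polynomial reduces to 0 (Buchberger's first criterion).
S(f_2,g_3): lcm = ab^2. S = a^2 + 3ab + 2b^2 - 2a - 2b.
  leading term a^2: subtract (-3)·f_1 from a^2 + 3ab + 2b^2 - 2a - 2b → -3ab + 2b^2 - 2a + 2b + 3
  leading term ab: subtract (-2)·f_2 from -3ab + 2b^2 - 2a + 2b + 3 → 2b^2 - 2a + b - 3
  leading term b^2: subtract (-1)·g_3 from 2b^2 - 2a + b - 3 → 0
  remainder 0.

Every S-polynomial of the final basis reduces to 0, so we have a Gröbner basis.
Inter-reduce: drop elements whose leading term is divisible by another's, tail-reduce, and make monic.
Reduced Gröbner basis: {a^2 - 2b + 2, ab + 2b - 2, b^2 - a - 3b + 2}.

Buchberger on the second generating set:
h_1 = -2a^2 + ab - b + 1, LT = a^2.
h_2 = -2a^2 - 3ab - 2b - 1, LT = a^2.

S(h_1,h_2): lcm = a^2. S = -2ab + 3b - 1.
  leading term ab: no divisor's leading term divides it; move -2ab to the remainder.
  leading term b: no divisor's leading term divides it; move 3b to the remainder.
  leading term 1: no divisor's leading term divides it; move -1 to the remainder.
  remainder -2ab + 3b - 1 ≠ 0; add k_3 = -2ab + 3b - 1 to the basis.

S(h_1,k_3): lcm = a^2b. S = 3ab^2 - 2ab - 3b^2 + 3a + 3b.
  leading term ab^2: subtract (2b)·k_3 from 3ab^2 - 2ab - 3b^2 + 3a + 3b → -2ab - 2b^2 + 3a - 2b
  leading term ab: subtract (1)·k_3 from -2ab - 2b^2 + 3a - 2b → -2b^2 + 3a + 2b + 1
  leading term b^2: no divisor's leading term divides it; move -2b^2 to the remainder.
  leading term a: no divisor's leading term divides it; move 3a to the remainder.
  leading term b: no divisor's leading term divides it; move 2b to the remainder.
  leading term 1: no divisor's leading term divides it; move 1 to the remainder.
  remainder -2b^2 + 3a + 2b + 1 ≠ 0; add k_4 = -2b^2 + 3a + 2b + 1 to the basis.

S(h_2,k_3): lcm = a^2b. S = -2ab^2 - 2ab + b^2 + 3a - 3b.
  leading term ab^2: subtract (b)·k_3 from -2ab^2 - 2ab + b^2 + 3a - 3b → -2ab - 2b^2 + 3a - 2b
  leading term ab: subtract (1)·k_3 from -2ab - 2b^2 + 3a - 2b → -2b^2 + 3a + 2b + 1
  leading term b^2: subtract (1)·k_4 from -2b^2 + 3a + 2b + 1 → 0
  remainder 0.

S(h_1,k_4): leading monomials are coprime, so the S-polynomial reduces to 0 (Buchberger's first criterion).
S(h_2,k_4): leading monomials are coprime, so the S-polynomial reduces to 0 (Buchberger's first criterion).
S(k_3,k_4): lcm = ab^2. S = -2a^2 + ab + 2b^2 - 3a - 3b.
  leading term a^2: subtract (1)·h_1 from -2a^2 + ab + 2b^2 - 3a - 3b → 2b^2 - 3a - 2b - 1
  leading term b^2: subtract (-1)·k_4 from 2b^2 - 3a - 2b - 1 → 0
  remainder 0.

Every S-polynomial of the final basis reduces to 0, so we have a Gröbner basis.
Inter-reduce: drop elements whose leading term is divisible by another's, tail-reduce, and make monic.
Reduced Gröbner basis: {a^2 - 2b - 2, ab + 2b - 3, b^2 + 2a - b + 3}.

These differ, so the ideals are not equal.

No, the ideals differ.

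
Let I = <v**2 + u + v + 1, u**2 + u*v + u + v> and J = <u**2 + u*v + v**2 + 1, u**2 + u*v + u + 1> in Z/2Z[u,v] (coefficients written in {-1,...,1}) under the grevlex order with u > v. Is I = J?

Equality of ideals is decidable: compute both reduced Gröbner bases (unique for the ordering) and check whether they agree.
Buchberger on the first generating set:
f_1 = v**2 + u + v + 1, LT = v**2.
f_2 = u**2 + u*v + u + v, LT = u**2.

The S-polynomials (S(f_1,f_2)) all reduce to 0 modulo the current basis, so we have a Gröbner basis.
Inter-reduce: drop elements whose leading term is divisible by another's, tail-reduce, and make monic.
Reduced Gröbner basis: {u**2 + u*v + u + v, v**2 + u + v + 1}.

Buchberger on the second generating set:
h_1 = u**2 + u*v + v**2 + 1, LT = u**2.
h_2 = u**2 + u*v + u + 1, LT = u**2.

S(h_1,h_2): lcm = u**2. S = v**2 + u.
  reduce S modulo (h_1, h_2):
  remainder v**2 + u ≠ 0; add k_3 = v**2 + u to the basis.

The other S-polynomials (S(h_1,k_3), S(h_2,k_3)) all reduce to 0 modulo the current basis, so we have a Gröbner basis.
Inter-reduce: drop elements whose leading term is divisible by another's, tail-reduce, and make monic.
Reduced Gröbner basis: {u**2 + u*v + u + 1, v**2 + u}.

The bases are distinct; the ideals are different.

No, the ideals differ.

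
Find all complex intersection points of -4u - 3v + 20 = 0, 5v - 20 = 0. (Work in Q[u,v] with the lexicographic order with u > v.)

Compute a lex Gröbner basis by Buchberger's algorithm.
f_1 = -4u - 3v + 20, LT = u.
f_2 = 5v - 20, LT = v.

S(f_1,f_2): leading monomials are coprime, so the S-polynomial reduces to 0 (Buchberger's first criterion).
Every S-polynomial of the final basis reduces to 0, so we have a Gröbner basis.
Inter-reduce: drop elements whose leading term is divisible by another's, tail-reduce, and make monic.
Reduced Gröbner basis: {u - 2, v - 4}.

The lex basis is triangular: the last element involves only v. Solving v - 4 = 0 gives v ∈ {4}; substituting each value into the earlier elements determines the remaining variables.
  v = 4: the earlier basis element becomes u - 2 = 0, giving u = 2 — point (2, 4).

{(2, 4)}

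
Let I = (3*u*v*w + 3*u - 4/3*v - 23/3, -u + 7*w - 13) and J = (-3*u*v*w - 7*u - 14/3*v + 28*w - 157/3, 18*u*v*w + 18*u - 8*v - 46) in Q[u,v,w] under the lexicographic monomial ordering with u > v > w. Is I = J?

Equality of ideals is decidable: compute both reduced Gröbner bases (unique for the ordering) and check whether they agree.
Buchberger on the first generating set:
f_1 = 3*u*v*w + 3*u - 4/3*v - 23/3, LT = u*v*w.
f_2 = -u + 7*w - 13, LT = u.

S(f_1,f_2): lcm = u*v*w. S = u + 7*v*w**2 - 13*v*w - 4/9*v - 23/9.
  leading term u: subtract (-1)·f_2 from u + 7*v*w**2 - 13*v*w - 4/9*v - 23/9 → 7*v*w**2 - 13*v*w - 4/9*v + 7*w - 140/9
  leading term v*w**2: no divisor's leading term divides it; move 7*v*w**2 to the remainder.
  leading term v*w: no divisor's leading term divides it; move -13*v*w to the remainder.
  leading term v: no divisor's leading term divides it; move -4/9*v to the remainder.
  leading term w: no divisor's leading term divides it; move 7*w to the remainder.
  leading term 1: no divisor's leading term divides it; move -140/9 to the remainder.
  remainder 7*v*w**2 - 13*v*w - 4/9*v + 7*w - 140/9 ≠ 0; add g_3 = 7*v*w**2 - 13*v*w - 4/9*v + 7*w - 140/9 to the basis.

The other S-polynomials (S(f_1,g_3), S(f_2,g_3)) all reduce to 0 modulo the current basis, so we have a Gröbner basis.
Inter-reduce: drop elements whose leading term is divisible by another's, tail-reduce, and make monic.
Reduced Gröbner basis: {u - 7*w + 13, v*w**2 - 13/7*v*w - 4/63*v + w - 20/9}.

Buchberger on the second generating set:
h_1 = -3*u*v*w - 7*u - 14/3*v + 28*w - 157/3, LT = u*v*w.
h_2 = 18*u*v*w + 18*u - 8*v - 46, LT = u*v*w.

S(h_1,h_2): lcm = u*v*w. S = 4/3*u + 2*v - 28/3*w + 20.
  leading term u: no divisor's leading term divides it; move 4/3*u to the remainder.
  leading term v: no divisor's leading term divides it; move 2*v to the remainder.
  leading term w: no divisor's leading term divides it; move -28/3*w to the remainder.
  leading term 1: no divisor's leading term divides it; move 20 to the remainder.
  remainder 4/3*u + 2*v - 28/3*w + 20 ≠ 0; add k_3 = 4/3*u + 2*v - 28/3*w + 20 to the basis.

S(h_1,k_3): lcm = u*v*w. S = 7/3*u - 3/2*v**2*w + 7*v*w**2 - 15*v*w + 14/9*v - 28/3*w + 157/9.
  leading term u: subtract (7/4)·k_3 from 7/3*u - 3/2*v**2*w + 7*v*w**2 - 15*v*w + 14/9*v - 28/3*w + 157/9 → -3/2*v**2*w + 7*v*w**2 - 15*v*w - 35/18*v + 7*w - 158/9
  leading term v**2*w: no divisor's leading term divides it; move -3/2*v**2*w to the remainder.
  leading term v*w**2: no divisor's leading term divides it; move 7*v*w**2 to the remainder.
  leading term v*w: no divisor's leading term divides it; move -15*v*w to the remainder.
  leading term v: no divisor's leading term divides it; move -35/18*v to the remainder.
  leading term w: no divisor's leading term divides it; move 7*w to the remainder.
  leading term 1: no divisor's leading term divides it; move -158/9 to the remainder.
  remainder -3/2*v**2*w + 7*v*w**2 - 15*v*w - 35/18*v + 7*w - 158/9 ≠ 0; add k_4 = -3/2*v**2*w + 7*v*w**2 - 15*v*w - 35/18*v + 7*w - 158/9 to the basis.

The other S-polynomials (S(h_2,k_3), S(h_1,k_4), S(h_2,k_4), S(k_3,k_4)) all reduce to 0 modulo the current basis, so we have a Gröbner basis.
Inter-reduce: drop elements whose leading term is divisible by another's, tail-reduce, and make monic.
Reduced Gröbner basis: {u + 3/2*v - 7*w + 15, v**2*w - 14/3*v*w**2 + 10*v*w + 35/27*v - 14/3*w + 316/27}.

These differ, so the ideals are not equal.

No, the ideals differ.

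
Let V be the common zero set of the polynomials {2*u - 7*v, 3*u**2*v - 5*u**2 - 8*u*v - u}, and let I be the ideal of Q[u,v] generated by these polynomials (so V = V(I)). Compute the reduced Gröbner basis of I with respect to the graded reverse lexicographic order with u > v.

The reduced Gröbner basis is the canonical form of the ideal for this ordering.

f_1 = 2*u - 7*v, LT = u.
f_2 = 3*u**2*v - 5*u**2 - 8*u*v - u, LT = u**2*v.

S(f_1,f_2): lcm = u**2*v. S = -7/2*u*v**2 + 5/3*u**2 + 8/3*u*v + 1/3*u.
  reduce S modulo (f_1, f_2):
  remainder -49/4*v**3 + 119/4*v**2 + 7/6*v ≠ 0; add g_3 = -49/4*v**3 + 119/4*v**2 + 7/6*v to the basis.

The other S-polynomials (S(f_1,g_3), S(f_2,g_3)) all reduce to 0 modulo the current basis, so we have a Gröbner basis.
Inter-reduce: drop elements whose leading term is divisible by another's, tail-reduce, and make monic.

G = {v**3 - 17/7*v**2 - 2/21*v, u - 7/2*v}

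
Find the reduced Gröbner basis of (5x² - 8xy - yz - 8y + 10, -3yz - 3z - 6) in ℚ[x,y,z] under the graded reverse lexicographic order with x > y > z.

The reduced Gröbner basis is the canonical form of the ideal for this ordering.

f_1 = 5x² - 8xy - yz - 8y + 10, LT = x².
f_2 = -3yz - 3z - 6, LT = yz.

The S-polynomials (S(f_1,f_2)) all reduce to 0 modulo the current basis, so we have a Gröbner basis.

G = {x² - 8/5xy - 8/5y + ⅕z + 12/5, yz + z + 2}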